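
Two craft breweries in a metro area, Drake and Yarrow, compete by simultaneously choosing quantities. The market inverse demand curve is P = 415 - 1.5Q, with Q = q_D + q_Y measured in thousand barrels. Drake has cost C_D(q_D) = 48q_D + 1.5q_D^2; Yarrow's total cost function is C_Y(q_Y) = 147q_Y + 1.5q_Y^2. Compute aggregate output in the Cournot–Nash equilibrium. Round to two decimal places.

Drake's profit: π_D = (415 - 1.5Q)q_D - (48q_D + (3/2)q_D²). Setting ∂π_D/∂q_D = 0: 367 - 6q_D - (3/2)(q_Y) = 0.
Yarrow's first-order condition: 268 - 6q_Y - (3/2)(q_D) = 0.
Best responses: q_D = (367 - (3/2)q_Y)/6, q_Y = (268 - (3/2)q_D)/6.
Solving the pair: q_D = 160/3, q_Y = 94/3.
Total output Q = 160/3 + 94/3 = 254/3.

84.67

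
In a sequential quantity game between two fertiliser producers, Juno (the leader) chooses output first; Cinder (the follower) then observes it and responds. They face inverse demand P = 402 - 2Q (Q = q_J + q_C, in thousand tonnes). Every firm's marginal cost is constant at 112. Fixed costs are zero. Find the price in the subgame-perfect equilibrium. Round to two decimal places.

The follower Cinder best-responds to any q_J: π_C = (402 - 2Q)q_C - 112q_C.
∂π_C/∂q_C = 290 - 2q_J - 4q_C = 0 gives the reaction function q_C = (290 - 2q_J)/4.
Juno substitutes q_C(q_J) into its own profit: π_J = q_J(402 - 2q_J - (290 - 2q_J)/2) - 112q_J = (257 - q_J)q_J - 112q_J.
Leader FOC: 145 - 2q_J = 0, so q_J = 145/2.
Then q_C = (290 - 2·(145/2))/4 = 145/4.
Total output Q = 435/4, so price P = 402 - 2·(435/4) = 369/2.

184.50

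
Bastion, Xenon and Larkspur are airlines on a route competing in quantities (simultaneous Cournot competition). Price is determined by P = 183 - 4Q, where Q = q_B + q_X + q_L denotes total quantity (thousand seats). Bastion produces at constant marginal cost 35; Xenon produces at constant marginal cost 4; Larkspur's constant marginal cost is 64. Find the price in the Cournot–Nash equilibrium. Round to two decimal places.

71.50

Bastion's profit: π_B = (183 - 4Q)q_B - (35q_B). Setting ∂π_B/∂q_B = 0: 148 - 8q_B - 4(q_X + q_L) = 0.
Xenon's first-order condition: 179 - 8q_X - 4(q_B + q_L) = 0.
Larkspur's first-order condition: 119 - 8q_L - 4(q_B + q_X) = 0.
Adding the 3 first-order conditions: 446 − 16Q = 0, so Q = 223/8.
Back-substituting: q_B = (148 − 223/2)/4 = 73/8, q_X = (179 − 223/2)/4 = 135/8, q_L = (119 − 223/2)/4 = 15/8.
Total output Q = 223/8, so price P = 183 - 4·(223/8) = 143/2.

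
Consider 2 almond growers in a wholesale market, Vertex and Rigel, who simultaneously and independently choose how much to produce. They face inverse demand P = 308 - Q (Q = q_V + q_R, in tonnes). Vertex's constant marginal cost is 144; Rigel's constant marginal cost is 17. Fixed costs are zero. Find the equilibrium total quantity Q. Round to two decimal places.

Vertex's profit: π_V = (308 - Q)q_V - (144q_V). Setting ∂π_V/∂q_V = 0: 164 - 2q_V - (q_R) = 0.
Rigel's first-order condition: 291 - 2q_R - (q_V) = 0.
Rearranging gives the reaction functions q_V = (164 - q_R)/2 and q_R = (291 - q_V)/2.
Solving the pair: q_V = 37/3, q_R = 418/3.
Total output Q = 37/3 + 418/3 = 455/3.

151.67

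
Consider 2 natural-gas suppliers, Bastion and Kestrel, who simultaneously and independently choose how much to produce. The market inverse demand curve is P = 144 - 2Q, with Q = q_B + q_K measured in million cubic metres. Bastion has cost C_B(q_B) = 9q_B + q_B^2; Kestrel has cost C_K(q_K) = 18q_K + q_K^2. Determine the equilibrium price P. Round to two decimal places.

Bastion's profit: π_B = (144 - 2Q)q_B - (9q_B + q_B²). Setting ∂π_B/∂q_B = 0: 135 - 6q_B - 2(q_K) = 0.
Kestrel's first-order condition: 126 - 6q_K - 2(q_B) = 0.
Rearranging gives the reaction functions q_B = (135 - 2q_K)/6 and q_K = (126 - 2q_B)/6.
Solving the pair: q_B = 279/16, q_K = 243/16.
Total output Q = 261/8, so price P = 144 - 2·(261/8) = 315/4.

78.75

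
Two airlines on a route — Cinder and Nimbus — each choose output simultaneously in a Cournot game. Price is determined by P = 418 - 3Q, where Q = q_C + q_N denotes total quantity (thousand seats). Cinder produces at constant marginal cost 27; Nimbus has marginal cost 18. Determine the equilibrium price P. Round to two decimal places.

154.33

Cinder's profit: π_C = (418 - 3Q)q_C - (27q_C). Setting ∂π_C/∂q_C = 0: 391 - 6q_C - 3(q_N) = 0.
Nimbus's first-order condition: 400 - 6q_N - 3(q_C) = 0.
Best responses: q_C = (391 - 3q_N)/6, q_N = (400 - 3q_C)/6.
Substituting one into the other gives q_C = 382/9 and q_N = 409/9.
Total output Q = 791/9, so price P = 418 - 3·(791/9) = 463/3.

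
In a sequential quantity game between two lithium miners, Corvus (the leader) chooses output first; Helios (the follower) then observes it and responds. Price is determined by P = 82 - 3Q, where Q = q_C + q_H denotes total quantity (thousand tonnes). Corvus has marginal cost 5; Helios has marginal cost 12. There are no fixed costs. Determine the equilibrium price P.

The follower Helios best-responds to any q_C: π_H = (82 - 3Q)q_H - 12q_H.
∂π_H/∂q_H = 70 - 3q_C - 6q_H = 0 gives the reaction function q_H = (70 - 3q_C)/6.
The leader anticipates this reaction. Substituting into P = 82 - 3Q gives P = 47 - (3/2)q_C, so π_C = (47 - (3/2)q_C)q_C - 5q_C.
Maximising: ∂π_C/∂q_C = 42 - 3q_C = 0, giving q_C = 14.
Then q_H = (70 - 3·14)/6 = 14/3.
Total output Q = 56/3, so price P = 82 - 3·(56/3) = 26.

26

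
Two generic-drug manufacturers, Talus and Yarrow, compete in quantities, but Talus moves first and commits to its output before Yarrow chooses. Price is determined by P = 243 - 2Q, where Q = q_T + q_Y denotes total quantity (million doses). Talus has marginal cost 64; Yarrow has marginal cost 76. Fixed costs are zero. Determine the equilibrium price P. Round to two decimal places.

111.75

The follower Yarrow best-responds to any q_T: π_Y = (243 - 2Q)q_Y - 76q_Y.
Setting the follower's marginal profit to zero, 167 - 2q_T - 4q_Y = 0, i.e. q_Y = (167 - 2q_T)/4.
Talus substitutes q_Y(q_T) into its own profit: π_T = q_T(243 - 2q_T - (167 - 2q_T)/2) - 64q_T = (319/2 - q_T)q_T - 64q_T.
Leader FOC: 191/2 - 2q_T = 0, so q_T = 191/4.
Then q_Y = (167 - 2·(191/4))/4 = 143/8.
Total output Q = 525/8, so price P = 243 - 2·(525/8) = 447/4.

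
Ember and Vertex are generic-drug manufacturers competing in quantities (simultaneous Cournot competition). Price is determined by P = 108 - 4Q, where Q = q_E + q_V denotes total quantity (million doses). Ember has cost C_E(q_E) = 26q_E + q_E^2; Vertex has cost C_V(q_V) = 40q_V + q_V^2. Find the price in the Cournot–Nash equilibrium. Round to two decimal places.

65.14

Ember's profit: π_E = (108 - 4Q)q_E - (26q_E + q_E²). Setting ∂π_E/∂q_E = 0: 82 - 10q_E - 4(q_V) = 0.
Vertex's first-order condition: 68 - 10q_V - 4(q_E) = 0.
So q_E = (82 - 4q_V)/10 and q_V = (68 - 4q_E)/10.
Solving the pair: q_E = 137/21, q_V = 88/21.
Total output Q = 75/7, so price P = 108 - 4·(75/7) = 456/7.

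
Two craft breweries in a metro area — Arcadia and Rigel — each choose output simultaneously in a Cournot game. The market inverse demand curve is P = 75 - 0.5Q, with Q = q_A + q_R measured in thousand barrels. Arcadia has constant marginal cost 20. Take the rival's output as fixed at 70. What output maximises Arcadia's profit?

With the rival's output fixed at 70, Arcadia's profit is π_A = (75 - (1/2)·70 - (1/2)q_A)q_A - (20q_A) = (40 - (1/2)q_A)q_A - (20q_A).
∂π_A/∂q_A = 20 - q_A = 0, so q_A = 20.

20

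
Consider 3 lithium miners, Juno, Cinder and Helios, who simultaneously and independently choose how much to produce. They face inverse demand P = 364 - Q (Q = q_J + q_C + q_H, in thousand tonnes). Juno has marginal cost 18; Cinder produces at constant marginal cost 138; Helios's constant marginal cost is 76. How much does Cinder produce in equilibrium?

11

Juno's profit: π_J = (364 - Q)q_J - (18q_J). Setting ∂π_J/∂q_J = 0: 346 - 2q_J - (q_C + q_H) = 0.
Cinder's profit: π_C = (364 - Q)q_C - (138q_C). Setting ∂π_C/∂q_C = 0: 226 - 2q_C - (q_J + q_H) = 0.
Helios's profit: π_H = (364 - Q)q_H - (76q_H). Setting ∂π_H/∂q_H = 0: 288 - 2q_H - (q_J + q_C) = 0.
Adding the 3 first-order conditions: 860 − 4Q = 0, so Q = 215.
Back-substituting: q_J = (346 − 215) = 131, q_C = (226 − 215) = 11, q_H = (288 − 215) = 73.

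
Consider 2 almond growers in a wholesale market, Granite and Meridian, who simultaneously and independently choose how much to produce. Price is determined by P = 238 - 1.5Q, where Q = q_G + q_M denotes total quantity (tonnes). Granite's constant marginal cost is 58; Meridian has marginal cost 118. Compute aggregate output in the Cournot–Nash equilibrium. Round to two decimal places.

Granite's profit: π_G = (238 - 1.5Q)q_G - (58q_G). Setting ∂π_G/∂q_G = 0: 180 - 3q_G - (3/2)(q_M) = 0.
Meridian's profit: π_M = (238 - 1.5Q)q_M - (118q_M). Setting ∂π_M/∂q_M = 0: 120 - 3q_M - (3/2)(q_G) = 0.
Rearranging gives the reaction functions q_G = (180 - (3/2)q_M)/3 and q_M = (120 - (3/2)q_G)/3.
Solving the pair: q_G = 160/3, q_M = 40/3.
Total output Q = 160/3 + 40/3 = 200/3.

66.67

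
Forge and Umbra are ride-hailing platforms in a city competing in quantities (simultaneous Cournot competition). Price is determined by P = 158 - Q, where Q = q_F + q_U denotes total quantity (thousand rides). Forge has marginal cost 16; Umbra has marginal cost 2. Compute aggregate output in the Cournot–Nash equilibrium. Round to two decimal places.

99.33

Forge's profit: π_F = (158 - Q)q_F - (16q_F). Setting ∂π_F/∂q_F = 0: 142 - 2q_F - (q_U) = 0.
Umbra's first-order condition: 156 - 2q_U - (q_F) = 0.
Rearranging gives the reaction functions q_F = (142 - q_U)/2 and q_U = (156 - q_F)/2.
Substituting one into the other gives q_F = 128/3 and q_U = 170/3.
Total output Q = 128/3 + 170/3 = 298/3.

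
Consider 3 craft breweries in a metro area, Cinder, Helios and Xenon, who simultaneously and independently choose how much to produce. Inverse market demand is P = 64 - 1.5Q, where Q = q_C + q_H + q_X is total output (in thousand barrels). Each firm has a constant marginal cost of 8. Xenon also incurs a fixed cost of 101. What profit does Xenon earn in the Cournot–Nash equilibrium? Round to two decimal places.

29.67

Each firm earns π_i = (64 - 1.5Q)q_i - 8q_i.
Setting ∂π_i/∂q_i = 0 with rivals' quantities fixed: 56 - 3q_i - (3/2)·Σ_{j≠i} q_j = 0.
By symmetry each firm produces the same amount; substituting Σ_{j≠i} q_j = 2q_i yields q_i = 56/6 = 28/3.
Price P = 64 - (3/2)·28 = 22.
Xenon's profit: (22 - 8)·(28/3) - 101 = 89/3.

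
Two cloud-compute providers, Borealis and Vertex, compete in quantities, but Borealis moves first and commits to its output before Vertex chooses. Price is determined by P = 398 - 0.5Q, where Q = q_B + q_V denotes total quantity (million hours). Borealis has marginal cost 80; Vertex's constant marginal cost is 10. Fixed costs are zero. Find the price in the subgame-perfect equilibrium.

142

Solve by backward induction. Given q_B, the follower Vertex maximises π_V = (398 - (1/2)q_B - (1/2)q_V)q_V - 10q_V.
Follower FOC: 388 - (1/2)q_B - q_V = 0, so q_V(q_B) = (388 - (1/2)q_B).
Borealis substitutes q_V(q_B) into its own profit: π_B = q_B(398 - (1/2)q_B - (388 - (1/2)q_B)/2) - 80q_B = (204 - (1/4)q_B)q_B - 80q_B.
Leader FOC: 124 - (1/2)q_B = 0, so q_B = 248.
Then q_V = (388 - (1/2)·248) = 264.
Total output Q = 512, so price P = 398 - (1/2)·512 = 142.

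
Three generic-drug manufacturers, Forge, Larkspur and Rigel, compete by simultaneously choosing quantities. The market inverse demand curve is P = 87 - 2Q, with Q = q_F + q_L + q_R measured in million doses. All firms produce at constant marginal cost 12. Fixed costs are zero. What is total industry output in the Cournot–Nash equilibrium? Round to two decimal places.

28.13

A representative firm's profit is π_i = q_i(87 - 2Q) - 12q_i.
First-order condition (treating rivals' output as given): 75 - 4q_i - 2·Σ_{j≠i} q_j = 0.
By symmetry each firm produces the same amount; substituting Σ_{j≠i} q_j = 2q_i yields q_i = 75/8.
Total output Q = 75/8 + 75/8 + 75/8 = 225/8.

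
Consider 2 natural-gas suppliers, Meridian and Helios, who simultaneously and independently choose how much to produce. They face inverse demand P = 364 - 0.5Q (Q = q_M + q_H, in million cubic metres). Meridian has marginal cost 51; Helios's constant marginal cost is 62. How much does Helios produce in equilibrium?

194

Meridian's profit: π_M = (364 - 0.5Q)q_M - (51q_M). Setting ∂π_M/∂q_M = 0: 313 - q_M - (1/2)(q_H) = 0.
Helios's profit: π_H = (364 - 0.5Q)q_H - (62q_H). Setting ∂π_H/∂q_H = 0: 302 - q_H - (1/2)(q_M) = 0.
So q_M = (313 - (1/2)q_H) and q_H = (302 - (1/2)q_M).
Solving the pair: q_M = 216, q_H = 194.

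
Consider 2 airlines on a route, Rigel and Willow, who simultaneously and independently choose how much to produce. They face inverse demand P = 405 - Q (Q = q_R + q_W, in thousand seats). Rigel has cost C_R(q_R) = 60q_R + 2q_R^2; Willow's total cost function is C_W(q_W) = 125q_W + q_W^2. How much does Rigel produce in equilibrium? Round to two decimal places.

Rigel's profit: π_R = (405 - Q)q_R - (60q_R + 2q_R²). Setting ∂π_R/∂q_R = 0: 345 - 6q_R - (q_W) = 0.
Willow's profit: π_W = (405 - Q)q_W - (125q_W + q_W²). Setting ∂π_W/∂q_W = 0: 280 - 4q_W - (q_R) = 0.
Rearranging gives the reaction functions q_R = (345 - q_W)/6 and q_W = (280 - q_R)/4.
Substituting one into the other gives q_R = 1100/23 and q_W = 1335/23.

47.83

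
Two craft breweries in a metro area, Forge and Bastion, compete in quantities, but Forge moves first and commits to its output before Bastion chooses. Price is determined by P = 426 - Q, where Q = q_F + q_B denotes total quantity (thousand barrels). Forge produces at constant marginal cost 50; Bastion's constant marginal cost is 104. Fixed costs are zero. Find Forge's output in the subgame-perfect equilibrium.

215

The follower Bastion best-responds to any q_F: π_B = (426 - Q)q_B - 104q_B.
Setting the follower's marginal profit to zero, 322 - q_F - 2q_B = 0, i.e. q_B = (322 - q_F)/2.
The leader anticipates this reaction. Substituting into P = 426 - Q gives P = 265 - (1/2)q_F, so π_F = (265 - (1/2)q_F)q_F - 50q_F.
Maximising: ∂π_F/∂q_F = 215 - q_F = 0, giving q_F = 215.
Then q_B = (322 - 215)/2 = 107/2.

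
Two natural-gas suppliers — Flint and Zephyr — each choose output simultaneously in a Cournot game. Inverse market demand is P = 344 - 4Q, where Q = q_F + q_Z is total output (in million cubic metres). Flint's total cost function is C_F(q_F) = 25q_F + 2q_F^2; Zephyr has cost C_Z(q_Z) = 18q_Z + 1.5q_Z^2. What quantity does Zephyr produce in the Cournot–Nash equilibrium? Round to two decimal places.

22.72

Flint's profit: π_F = (344 - 4Q)q_F - (25q_F + 2q_F²). Setting ∂π_F/∂q_F = 0: 319 - 12q_F - 4(q_Z) = 0.
Zephyr's profit: π_Z = (344 - 4Q)q_Z - (18q_Z + (3/2)q_Z²). Setting ∂π_Z/∂q_Z = 0: 326 - 11q_Z - 4(q_F) = 0.
So q_F = (319 - 4q_Z)/12 and q_Z = (326 - 4q_F)/11.
Solving the pair: q_F = 19.0086, q_Z = 659/29.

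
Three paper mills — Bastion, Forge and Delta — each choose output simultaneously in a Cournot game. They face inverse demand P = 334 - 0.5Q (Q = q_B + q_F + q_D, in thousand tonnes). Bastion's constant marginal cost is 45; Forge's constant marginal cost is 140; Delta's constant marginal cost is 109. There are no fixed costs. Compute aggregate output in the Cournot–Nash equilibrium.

Bastion's profit: π_B = (334 - 0.5Q)q_B - (45q_B). Setting ∂π_B/∂q_B = 0: 289 - q_B - (1/2)(q_F + q_D) = 0.
Forge's first-order condition: 194 - q_F - (1/2)(q_B + q_D) = 0.
Delta's profit: π_D = (334 - 0.5Q)q_D - (109q_D). Setting ∂π_D/∂q_D = 0: 225 - q_D - (1/2)(q_B + q_F) = 0.
Adding the 3 conditions: 708 − Q − Q = 0, i.e. Q = 354.
Back-substituting: q_B = (289 − 177)/(1/2) = 224, q_F = (194 − 177)/(1/2) = 34, q_D = (225 − 177)/(1/2) = 96.
Total output Q = 224 + 34 + 96 = 354.

354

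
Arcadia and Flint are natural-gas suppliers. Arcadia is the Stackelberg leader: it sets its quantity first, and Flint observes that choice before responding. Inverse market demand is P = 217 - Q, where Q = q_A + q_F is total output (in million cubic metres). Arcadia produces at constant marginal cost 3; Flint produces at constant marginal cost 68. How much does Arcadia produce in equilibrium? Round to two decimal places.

139.50

Solve by backward induction. Given q_A, the follower Flint maximises π_F = (217 - q_A - q_F)q_F - 68q_F.
Setting the follower's marginal profit to zero, 149 - q_A - 2q_F = 0, i.e. q_F = (149 - q_A)/2.
Arcadia substitutes q_F(q_A) into its own profit: π_A = q_A(217 - q_A - (149 - q_A)/2) - 3q_A = (285/2 - (1/2)q_A)q_A - 3q_A.
Leader FOC: 279/2 - q_A = 0, so q_A = 279/2.
Then q_F = (149 - 279/2)/2 = 19/4.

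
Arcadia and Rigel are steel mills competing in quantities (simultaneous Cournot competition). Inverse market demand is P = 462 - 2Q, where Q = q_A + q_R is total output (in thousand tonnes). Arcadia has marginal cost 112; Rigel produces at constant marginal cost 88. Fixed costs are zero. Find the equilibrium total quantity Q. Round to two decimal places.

120.67

Arcadia's profit: π_A = (462 - 2Q)q_A - (112q_A). Setting ∂π_A/∂q_A = 0: 350 - 4q_A - 2(q_R) = 0.
Rigel's profit: π_R = (462 - 2Q)q_R - (88q_R). Setting ∂π_R/∂q_R = 0: 374 - 4q_R - 2(q_A) = 0.
So q_A = (350 - 2q_R)/4 and q_R = (374 - 2q_A)/4.
Substituting one into the other gives q_A = 163/3 and q_R = 199/3.
Total output Q = 163/3 + 199/3 = 362/3.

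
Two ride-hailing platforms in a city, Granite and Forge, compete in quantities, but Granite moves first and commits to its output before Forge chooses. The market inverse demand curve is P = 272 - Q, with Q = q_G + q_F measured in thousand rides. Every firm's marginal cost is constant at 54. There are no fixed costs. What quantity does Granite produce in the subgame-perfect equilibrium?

109

Solve by backward induction. Given q_G, the follower Forge maximises π_F = (272 - q_G - q_F)q_F - 54q_F.
∂π_F/∂q_F = 218 - q_G - 2q_F = 0 gives the reaction function q_F = (218 - q_G)/2.
Granite substitutes q_F(q_G) into its own profit: π_G = q_G(272 - q_G - (218 - q_G)/2) - 54q_G = (163 - (1/2)q_G)q_G - 54q_G.
Leader FOC: 109 - q_G = 0, so q_G = 109.
Then q_F = (218 - 109)/2 = 109/2.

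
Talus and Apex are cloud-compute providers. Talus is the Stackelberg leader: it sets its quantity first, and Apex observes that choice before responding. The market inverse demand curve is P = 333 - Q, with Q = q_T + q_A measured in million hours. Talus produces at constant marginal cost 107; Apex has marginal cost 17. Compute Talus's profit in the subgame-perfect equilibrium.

Solve by backward induction. Given q_T, the follower Apex maximises π_A = (333 - q_T - q_A)q_A - 17q_A.
Setting the follower's marginal profit to zero, 316 - q_T - 2q_A = 0, i.e. q_A = (316 - q_T)/2.
The leader anticipates this reaction. Substituting into P = 333 - Q gives P = 175 - (1/2)q_T, so π_T = (175 - (1/2)q_T)q_T - 107q_T.
Leader FOC: 68 - q_T = 0, so q_T = 68.
Then q_A = (316 - 68)/2 = 124.
Price P = 333 - 192 = 141.
Talus's profit: (141 - 107)·68 = 2312.

2312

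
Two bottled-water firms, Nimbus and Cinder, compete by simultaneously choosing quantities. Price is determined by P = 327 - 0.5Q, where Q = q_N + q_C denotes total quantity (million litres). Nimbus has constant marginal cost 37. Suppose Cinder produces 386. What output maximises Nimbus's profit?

With the rival's output fixed at 386, Nimbus's profit is π_N = (327 - (1/2)·386 - (1/2)q_N)q_N - (37q_N) = (134 - (1/2)q_N)q_N - (37q_N).
∂π_N/∂q_N = 97 - q_N = 0, so q_N = 97.

97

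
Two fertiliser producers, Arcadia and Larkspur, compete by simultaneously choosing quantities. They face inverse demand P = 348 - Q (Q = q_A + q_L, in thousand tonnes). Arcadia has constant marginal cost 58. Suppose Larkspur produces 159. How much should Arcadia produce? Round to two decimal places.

65.50

With the rival's output fixed at 159, Arcadia's profit is π_A = (348 - 159 - q_A)q_A - (58q_A) = (189 - q_A)q_A - (58q_A).
∂π_A/∂q_A = 131 - 2q_A = 0, so q_A = 131/2.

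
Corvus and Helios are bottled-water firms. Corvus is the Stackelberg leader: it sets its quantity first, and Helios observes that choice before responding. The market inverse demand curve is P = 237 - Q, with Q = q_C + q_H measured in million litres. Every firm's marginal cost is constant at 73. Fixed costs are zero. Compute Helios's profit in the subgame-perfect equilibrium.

1681

Solve by backward induction. Given q_C, the follower Helios maximises π_H = (237 - q_C - q_H)q_H - 73q_H.
∂π_H/∂q_H = 164 - q_C - 2q_H = 0 gives the reaction function q_H = (164 - q_C)/2.
The leader anticipates this reaction. Substituting into P = 237 - Q gives P = 155 - (1/2)q_C, so π_C = (155 - (1/2)q_C)q_C - 73q_C.
Maximising: ∂π_C/∂q_C = 82 - q_C = 0, giving q_C = 82.
Then q_H = (164 - 82)/2 = 41.
Price P = 237 - 123 = 114.
Helios's profit: (114 - 73)·41 = 1681.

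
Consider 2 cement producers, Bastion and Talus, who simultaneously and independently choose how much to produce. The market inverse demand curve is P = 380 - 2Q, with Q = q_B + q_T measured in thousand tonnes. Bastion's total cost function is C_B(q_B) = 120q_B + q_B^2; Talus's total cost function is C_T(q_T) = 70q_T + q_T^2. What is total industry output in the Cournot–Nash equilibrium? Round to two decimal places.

Bastion's profit: π_B = (380 - 2Q)q_B - (120q_B + q_B²). Setting ∂π_B/∂q_B = 0: 260 - 6q_B - 2(q_T) = 0.
Talus's profit: π_T = (380 - 2Q)q_T - (70q_T + q_T²). Setting ∂π_T/∂q_T = 0: 310 - 6q_T - 2(q_B) = 0.
So q_B = (260 - 2q_T)/6 and q_T = (310 - 2q_B)/6.
Substituting one into the other gives q_B = 235/8 and q_T = 335/8.
Total output Q = 235/8 + 335/8 = 285/4.

71.25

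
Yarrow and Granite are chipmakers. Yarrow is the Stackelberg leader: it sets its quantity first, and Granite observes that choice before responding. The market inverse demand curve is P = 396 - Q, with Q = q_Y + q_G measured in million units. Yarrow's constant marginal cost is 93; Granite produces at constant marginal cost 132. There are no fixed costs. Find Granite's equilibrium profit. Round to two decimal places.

The follower Granite best-responds to any q_Y: π_G = (396 - Q)q_G - 132q_G.
Follower FOC: 264 - q_Y - 2q_G = 0, so q_G(q_Y) = (264 - q_Y)/2.
The leader anticipates this reaction. Substituting into P = 396 - Q gives P = 264 - (1/2)q_Y, so π_Y = (264 - (1/2)q_Y)q_Y - 93q_Y.
Maximising: ∂π_Y/∂q_Y = 171 - q_Y = 0, giving q_Y = 171.
Then q_G = (264 - 171)/2 = 93/2.
Price P = 396 - 435/2 = 357/2.
Granite's profit: (357/2 - 132)·(93/2) = 2162.2500.

2162.25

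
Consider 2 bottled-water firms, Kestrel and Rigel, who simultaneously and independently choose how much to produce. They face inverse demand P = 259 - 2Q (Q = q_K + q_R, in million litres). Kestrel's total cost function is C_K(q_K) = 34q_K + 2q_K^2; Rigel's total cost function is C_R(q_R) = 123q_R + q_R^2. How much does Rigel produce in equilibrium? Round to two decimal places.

14.50

Kestrel's profit: π_K = (259 - 2Q)q_K - (34q_K + 2q_K²). Setting ∂π_K/∂q_K = 0: 225 - 8q_K - 2(q_R) = 0.
Rigel's first-order condition: 136 - 6q_R - 2(q_K) = 0.
Rearranging gives the reaction functions q_K = (225 - 2q_R)/8 and q_R = (136 - 2q_K)/6.
Substituting one into the other gives q_K = 49/2 and q_R = 29/2.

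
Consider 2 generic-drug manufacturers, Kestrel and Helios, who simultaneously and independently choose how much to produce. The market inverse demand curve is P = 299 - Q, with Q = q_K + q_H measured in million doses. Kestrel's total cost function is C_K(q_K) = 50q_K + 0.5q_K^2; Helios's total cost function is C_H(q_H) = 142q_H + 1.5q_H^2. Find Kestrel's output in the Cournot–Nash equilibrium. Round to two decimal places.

Kestrel's profit: π_K = (299 - Q)q_K - (50q_K + (1/2)q_K²). Setting ∂π_K/∂q_K = 0: 249 - 3q_K - (q_H) = 0.
Helios's first-order condition: 157 - 5q_H - (q_K) = 0.
Best responses: q_K = (249 - q_H)/3, q_H = (157 - q_K)/5.
Substituting one into the other gives q_K = 544/7 and q_H = 111/7.

77.71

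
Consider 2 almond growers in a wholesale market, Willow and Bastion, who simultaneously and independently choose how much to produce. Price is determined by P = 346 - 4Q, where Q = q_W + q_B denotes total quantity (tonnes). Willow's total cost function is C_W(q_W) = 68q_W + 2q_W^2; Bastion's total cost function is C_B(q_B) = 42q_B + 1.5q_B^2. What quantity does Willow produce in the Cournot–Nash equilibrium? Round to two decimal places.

Willow's profit: π_W = (346 - 4Q)q_W - (68q_W + 2q_W²). Setting ∂π_W/∂q_W = 0: 278 - 12q_W - 4(q_B) = 0.
Bastion's first-order condition: 304 - 11q_B - 4(q_W) = 0.
Best responses: q_W = (278 - 4q_B)/12, q_B = (304 - 4q_W)/11.
Substituting one into the other gives q_W = 921/58 and q_B = 634/29.

15.88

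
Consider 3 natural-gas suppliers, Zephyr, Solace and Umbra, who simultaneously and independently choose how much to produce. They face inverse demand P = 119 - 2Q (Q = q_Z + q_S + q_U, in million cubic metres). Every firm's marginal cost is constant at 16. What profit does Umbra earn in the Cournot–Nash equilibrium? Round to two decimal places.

331.53

Each firm earns π_i = (119 - 2Q)q_i - 16q_i.
Setting ∂π_i/∂q_i = 0 with rivals' quantities fixed: 103 - 4q_i - 2·Σ_{j≠i} q_j = 0.
With identical firms every q_j equals q_i, so Σ_{j≠i} q_j = 2q_i and 103 = 8q_i, giving q_i = 103/8.
Price P = 119 - 2·(309/8) = 167/4.
Umbra's profit: (167/4 - 16)·(103/8) = 331.5313.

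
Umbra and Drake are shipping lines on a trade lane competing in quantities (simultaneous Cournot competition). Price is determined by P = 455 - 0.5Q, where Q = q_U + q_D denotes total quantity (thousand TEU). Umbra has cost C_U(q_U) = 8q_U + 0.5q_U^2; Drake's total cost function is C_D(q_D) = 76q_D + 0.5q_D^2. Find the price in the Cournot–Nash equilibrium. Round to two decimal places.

Umbra's profit: π_U = (455 - 0.5Q)q_U - (8q_U + (1/2)q_U²). Setting ∂π_U/∂q_U = 0: 447 - 2q_U - (1/2)(q_D) = 0.
Drake's first-order condition: 379 - 2q_D - (1/2)(q_U) = 0.
Rearranging gives the reaction functions q_U = (447 - (1/2)q_D)/2 and q_D = (379 - (1/2)q_U)/2.
Substituting one into the other gives q_U = 187.8667 and q_D = 142.5333.
Total output Q = 1652/5, so price P = 455 - (1/2)·(1652/5) = 1449/5.

289.80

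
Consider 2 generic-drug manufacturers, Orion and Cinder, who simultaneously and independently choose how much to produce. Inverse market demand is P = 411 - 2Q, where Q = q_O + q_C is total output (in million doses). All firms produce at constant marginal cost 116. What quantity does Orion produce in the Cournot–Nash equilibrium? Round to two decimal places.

49.17

Each firm earns π_i = (411 - 2Q)q_i - 116q_i.
Setting ∂π_i/∂q_i = 0 with rivals' quantities fixed: 295 - 4q_i - 2q_j = 0.
By symmetry each firm produces the same amount; substituting q_j = q_i yields q_i = 295/6.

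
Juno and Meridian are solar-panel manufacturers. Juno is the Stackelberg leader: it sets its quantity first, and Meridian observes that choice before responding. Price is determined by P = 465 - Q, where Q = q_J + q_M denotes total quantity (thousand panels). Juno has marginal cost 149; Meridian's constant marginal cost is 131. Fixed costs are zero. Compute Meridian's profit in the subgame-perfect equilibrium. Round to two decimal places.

8556.25

The follower Meridian best-responds to any q_J: π_M = (465 - Q)q_M - 131q_M.
∂π_M/∂q_M = 334 - q_J - 2q_M = 0 gives the reaction function q_M = (334 - q_J)/2.
Juno substitutes q_M(q_J) into its own profit: π_J = q_J(465 - q_J - (334 - q_J)/2) - 149q_J = (298 - (1/2)q_J)q_J - 149q_J.
Leader FOC: 149 - q_J = 0, so q_J = 149.
Then q_M = (334 - 149)/2 = 185/2.
Price P = 465 - 483/2 = 447/2.
Meridian's profit: (447/2 - 131)·(185/2) = 8556.2500.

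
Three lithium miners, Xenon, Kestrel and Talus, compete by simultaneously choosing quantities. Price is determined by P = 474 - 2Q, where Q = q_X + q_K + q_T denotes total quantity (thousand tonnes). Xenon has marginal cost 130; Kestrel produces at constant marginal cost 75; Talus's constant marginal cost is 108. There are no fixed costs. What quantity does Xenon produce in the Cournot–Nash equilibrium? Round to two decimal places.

Xenon's profit: π_X = (474 - 2Q)q_X - (130q_X). Setting ∂π_X/∂q_X = 0: 344 - 4q_X - 2(q_K + q_T) = 0.
Kestrel's first-order condition: 399 - 4q_K - 2(q_X + q_T) = 0.
Talus's first-order condition: 366 - 4q_T - 2(q_X + q_K) = 0.
Summing all 3 equations gives 1109 − 8Q = 0, hence Q = 1109/8.
Back-substituting: q_X = (344 − 1109/4)/2 = 267/8, q_K = (399 − 1109/4)/2 = 487/8, q_T = (366 − 1109/4)/2 = 355/8.

33.38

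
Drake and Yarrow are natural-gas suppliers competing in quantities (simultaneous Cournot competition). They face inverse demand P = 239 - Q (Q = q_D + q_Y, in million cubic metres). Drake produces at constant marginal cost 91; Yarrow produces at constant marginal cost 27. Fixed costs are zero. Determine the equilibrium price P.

Drake's profit: π_D = (239 - Q)q_D - (91q_D). Setting ∂π_D/∂q_D = 0: 148 - 2q_D - (q_Y) = 0.
Yarrow's profit: π_Y = (239 - Q)q_Y - (27q_Y). Setting ∂π_Y/∂q_Y = 0: 212 - 2q_Y - (q_D) = 0.
Best responses: q_D = (148 - q_Y)/2, q_Y = (212 - q_D)/2.
Substituting one into the other gives q_D = 28 and q_Y = 92.
Total output Q = 120, so price P = 239 - 120 = 119.

119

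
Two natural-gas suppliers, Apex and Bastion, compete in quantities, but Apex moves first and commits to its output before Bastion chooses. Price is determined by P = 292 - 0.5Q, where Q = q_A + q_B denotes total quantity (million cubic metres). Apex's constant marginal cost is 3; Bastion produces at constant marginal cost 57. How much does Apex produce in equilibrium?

343

Solve by backward induction. Given q_A, the follower Bastion maximises π_B = (292 - (1/2)q_A - (1/2)q_B)q_B - 57q_B.
Follower FOC: 235 - (1/2)q_A - q_B = 0, so q_B(q_A) = (235 - (1/2)q_A).
Apex substitutes q_B(q_A) into its own profit: π_A = q_A(292 - (1/2)q_A - (235 - (1/2)q_A)/2) - 3q_A = (349/2 - (1/4)q_A)q_A - 3q_A.
Maximising: ∂π_A/∂q_A = 343/2 - (1/2)q_A = 0, giving q_A = 343.
Then q_B = (235 - (1/2)·343) = 127/2.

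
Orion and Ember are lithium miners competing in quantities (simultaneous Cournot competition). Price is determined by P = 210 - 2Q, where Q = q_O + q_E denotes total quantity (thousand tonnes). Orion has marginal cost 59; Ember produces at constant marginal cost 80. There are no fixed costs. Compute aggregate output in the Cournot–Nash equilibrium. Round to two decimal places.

46.83

Orion's profit: π_O = (210 - 2Q)q_O - (59q_O). Setting ∂π_O/∂q_O = 0: 151 - 4q_O - 2(q_E) = 0.
Ember's first-order condition: 130 - 4q_E - 2(q_O) = 0.
Best responses: q_O = (151 - 2q_E)/4, q_E = (130 - 2q_O)/4.
Substituting one into the other gives q_O = 86/3 and q_E = 109/6.
Total output Q = 86/3 + 109/6 = 281/6.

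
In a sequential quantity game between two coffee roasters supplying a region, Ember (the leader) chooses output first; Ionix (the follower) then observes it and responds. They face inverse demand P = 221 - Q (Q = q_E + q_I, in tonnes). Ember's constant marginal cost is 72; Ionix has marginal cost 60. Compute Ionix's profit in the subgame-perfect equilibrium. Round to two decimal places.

2139.06

Solve by backward induction. Given q_E, the follower Ionix maximises π_I = (221 - q_E - q_I)q_I - 60q_I.
∂π_I/∂q_I = 161 - q_E - 2q_I = 0 gives the reaction function q_I = (161 - q_E)/2.
Ember substitutes q_I(q_E) into its own profit: π_E = q_E(221 - q_E - (161 - q_E)/2) - 72q_E = (281/2 - (1/2)q_E)q_E - 72q_E.
Leader FOC: 137/2 - q_E = 0, so q_E = 137/2.
Then q_I = (161 - 137/2)/2 = 185/4.
Price P = 221 - 459/4 = 425/4.
Ionix's profit: (425/4 - 60)·(185/4) = 2139.0625.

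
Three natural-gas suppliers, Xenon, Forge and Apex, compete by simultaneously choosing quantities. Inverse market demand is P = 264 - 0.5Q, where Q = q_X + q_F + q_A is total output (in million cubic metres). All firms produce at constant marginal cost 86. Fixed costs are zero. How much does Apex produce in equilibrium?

89

Each firm earns π_i = (264 - 0.5Q)q_i - 86q_i.
Setting ∂π_i/∂q_i = 0 with rivals' quantities fixed: 178 - q_i - (1/2)·Σ_{j≠i} q_j = 0.
By symmetry each firm produces the same amount; substituting Σ_{j≠i} q_j = 2q_i yields q_i = 178/2 = 89.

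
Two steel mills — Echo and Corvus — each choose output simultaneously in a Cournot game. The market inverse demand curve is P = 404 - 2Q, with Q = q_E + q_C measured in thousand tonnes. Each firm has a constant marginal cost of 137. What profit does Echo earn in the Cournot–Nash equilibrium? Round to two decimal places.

A representative firm's profit is π_i = q_i(404 - 2Q) - 137q_i.
First-order condition (treating rivals' output as given): 267 - 4q_i - 2q_j = 0.
With identical firms every q_j equals q_i, so q_j = q_i and 267 = 6q_i, giving q_i = 89/2.
Price P = 404 - 2·89 = 226.
Echo's profit: (226 - 137)·(89/2) = 3960.5000.

3960.50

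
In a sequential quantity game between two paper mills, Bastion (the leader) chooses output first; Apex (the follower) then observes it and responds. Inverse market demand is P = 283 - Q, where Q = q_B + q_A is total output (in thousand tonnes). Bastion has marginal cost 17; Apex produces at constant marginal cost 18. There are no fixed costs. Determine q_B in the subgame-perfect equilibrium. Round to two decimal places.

The follower Apex best-responds to any q_B: π_A = (283 - Q)q_A - 18q_A.
Follower FOC: 265 - q_B - 2q_A = 0, so q_A(q_B) = (265 - q_B)/2.
Bastion substitutes q_A(q_B) into its own profit: π_B = q_B(283 - q_B - (265 - q_B)/2) - 17q_B = (301/2 - (1/2)q_B)q_B - 17q_B.
Leader FOC: 267/2 - q_B = 0, so q_B = 267/2.
Then q_A = (265 - 267/2)/2 = 263/4.

133.50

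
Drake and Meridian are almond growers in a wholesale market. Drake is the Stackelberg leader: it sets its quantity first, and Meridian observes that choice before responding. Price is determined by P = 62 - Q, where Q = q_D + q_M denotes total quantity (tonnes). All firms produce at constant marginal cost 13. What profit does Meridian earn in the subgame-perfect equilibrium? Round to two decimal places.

The follower Meridian best-responds to any q_D: π_M = (62 - Q)q_M - 13q_M.
∂π_M/∂q_M = 49 - q_D - 2q_M = 0 gives the reaction function q_M = (49 - q_D)/2.
The leader anticipates this reaction. Substituting into P = 62 - Q gives P = 75/2 - (1/2)q_D, so π_D = (75/2 - (1/2)q_D)q_D - 13q_D.
Leader FOC: 49/2 - q_D = 0, so q_D = 49/2.
Then q_M = (49 - 49/2)/2 = 49/4.
Price P = 62 - 147/4 = 101/4.
Meridian's profit: (101/4 - 13)·(49/4) = 150.0625.

150.06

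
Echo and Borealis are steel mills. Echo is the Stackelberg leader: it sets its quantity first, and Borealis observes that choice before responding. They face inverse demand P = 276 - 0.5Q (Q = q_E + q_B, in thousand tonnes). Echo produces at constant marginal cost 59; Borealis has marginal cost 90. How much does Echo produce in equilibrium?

The follower Borealis best-responds to any q_E: π_B = (276 - 0.5Q)q_B - 90q_B.
Setting the follower's marginal profit to zero, 186 - (1/2)q_E - q_B = 0, i.e. q_B = (186 - (1/2)q_E).
Echo substitutes q_B(q_E) into its own profit: π_E = q_E(276 - (1/2)q_E - (186 - (1/2)q_E)/2) - 59q_E = (183 - (1/4)q_E)q_E - 59q_E.
Leader FOC: 124 - (1/2)q_E = 0, so q_E = 248.
Then q_B = (186 - (1/2)·248) = 62.

248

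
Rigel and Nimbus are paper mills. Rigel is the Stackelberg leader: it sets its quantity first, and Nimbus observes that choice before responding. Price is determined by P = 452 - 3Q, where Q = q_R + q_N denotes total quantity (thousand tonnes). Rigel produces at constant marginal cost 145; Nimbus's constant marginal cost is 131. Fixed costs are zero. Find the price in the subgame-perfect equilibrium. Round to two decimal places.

Solve by backward induction. Given q_R, the follower Nimbus maximises π_N = (452 - 3q_R - 3q_N)q_N - 131q_N.
Follower FOC: 321 - 3q_R - 6q_N = 0, so q_N(q_R) = (321 - 3q_R)/6.
Rigel substitutes q_N(q_R) into its own profit: π_R = q_R(452 - 3q_R - (321 - 3q_R)/2) - 145q_R = (583/2 - (3/2)q_R)q_R - 145q_R.
Leader FOC: 293/2 - 3q_R = 0, so q_R = 293/6.
Then q_N = (321 - 3·(293/6))/6 = 349/12.
Total output Q = 935/12, so price P = 452 - 3·(935/12) = 873/4.

218.25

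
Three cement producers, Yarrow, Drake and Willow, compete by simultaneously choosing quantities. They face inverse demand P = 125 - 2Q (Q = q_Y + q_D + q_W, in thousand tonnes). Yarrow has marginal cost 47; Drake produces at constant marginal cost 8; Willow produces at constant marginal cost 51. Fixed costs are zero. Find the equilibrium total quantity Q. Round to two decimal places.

33.63

Yarrow's profit: π_Y = (125 - 2Q)q_Y - (47q_Y). Setting ∂π_Y/∂q_Y = 0: 78 - 4q_Y - 2(q_D + q_W) = 0.
Drake's profit: π_D = (125 - 2Q)q_D - (8q_D). Setting ∂π_D/∂q_D = 0: 117 - 4q_D - 2(q_Y + q_W) = 0.
Willow's profit: π_W = (125 - 2Q)q_W - (51q_W). Setting ∂π_W/∂q_W = 0: 74 - 4q_W - 2(q_Y + q_D) = 0.
Adding the 3 conditions: 269 − 4Q − 4Q = 0, i.e. Q = 269/8.
Back-substituting: q_Y = (78 − 269/4)/2 = 43/8, q_D = (117 − 269/4)/2 = 199/8, q_W = (74 − 269/4)/2 = 27/8.
Total output Q = 43/8 + 199/8 + 27/8 = 269/8.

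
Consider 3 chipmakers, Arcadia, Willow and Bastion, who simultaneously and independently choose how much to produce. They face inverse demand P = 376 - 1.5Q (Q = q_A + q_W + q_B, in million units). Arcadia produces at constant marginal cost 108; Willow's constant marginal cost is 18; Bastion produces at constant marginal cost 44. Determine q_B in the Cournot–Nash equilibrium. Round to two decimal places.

Arcadia's profit: π_A = (376 - 1.5Q)q_A - (108q_A). Setting ∂π_A/∂q_A = 0: 268 - 3q_A - (3/2)(q_W + q_B) = 0.
Willow's first-order condition: 358 - 3q_W - (3/2)(q_A + q_B) = 0.
Bastion's profit: π_B = (376 - 1.5Q)q_B - (44q_B). Setting ∂π_B/∂q_B = 0: 332 - 3q_B - (3/2)(q_A + q_W) = 0.
Adding the 3 conditions: 958 − 3Q − 3Q = 0, i.e. Q = 479/3.
Back-substituting: q_A = (268 − 479/2)/(3/2) = 19, q_W = (358 − 479/2)/(3/2) = 79, q_B = (332 − 479/2)/(3/2) = 185/3.

61.67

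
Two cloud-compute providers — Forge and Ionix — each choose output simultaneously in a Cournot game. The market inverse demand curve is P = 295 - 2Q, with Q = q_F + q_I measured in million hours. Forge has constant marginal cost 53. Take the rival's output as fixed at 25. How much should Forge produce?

With the rival's output fixed at 25, Forge's profit is π_F = (295 - 2·25 - 2q_F)q_F - (53q_F) = (245 - 2q_F)q_F - (53q_F).
∂π_F/∂q_F = 192 - 4q_F = 0, so q_F = 48.

48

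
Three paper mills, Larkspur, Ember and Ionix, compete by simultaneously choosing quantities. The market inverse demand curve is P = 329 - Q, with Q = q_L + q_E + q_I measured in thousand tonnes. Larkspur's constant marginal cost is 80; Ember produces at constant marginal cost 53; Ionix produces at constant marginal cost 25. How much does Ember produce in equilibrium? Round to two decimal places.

68.75

Larkspur's profit: π_L = (329 - Q)q_L - (80q_L). Setting ∂π_L/∂q_L = 0: 249 - 2q_L - (q_E + q_I) = 0.
Ember's profit: π_E = (329 - Q)q_E - (53q_E). Setting ∂π_E/∂q_E = 0: 276 - 2q_E - (q_L + q_I) = 0.
Ionix's first-order condition: 304 - 2q_I - (q_L + q_E) = 0.
Adding the 3 first-order conditions: 829 − 4Q = 0, so Q = 829/4.
Back-substituting: q_L = (249 − 829/4) = 167/4, q_E = (276 − 829/4) = 275/4, q_I = (304 − 829/4) = 387/4.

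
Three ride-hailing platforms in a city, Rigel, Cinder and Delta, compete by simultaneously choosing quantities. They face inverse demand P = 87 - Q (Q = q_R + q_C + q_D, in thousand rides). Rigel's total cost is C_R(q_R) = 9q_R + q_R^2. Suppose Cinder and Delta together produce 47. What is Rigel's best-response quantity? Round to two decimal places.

7.75

With rivals' combined output fixed at 47, Rigel's profit is π_R = (87 - 47 - q_R)q_R - (9q_R + q_R²) = (40 - q_R)q_R - (9q_R + q_R²).
∂π_R/∂q_R = 31 - 4q_R = 0, so q_R = 31/4.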